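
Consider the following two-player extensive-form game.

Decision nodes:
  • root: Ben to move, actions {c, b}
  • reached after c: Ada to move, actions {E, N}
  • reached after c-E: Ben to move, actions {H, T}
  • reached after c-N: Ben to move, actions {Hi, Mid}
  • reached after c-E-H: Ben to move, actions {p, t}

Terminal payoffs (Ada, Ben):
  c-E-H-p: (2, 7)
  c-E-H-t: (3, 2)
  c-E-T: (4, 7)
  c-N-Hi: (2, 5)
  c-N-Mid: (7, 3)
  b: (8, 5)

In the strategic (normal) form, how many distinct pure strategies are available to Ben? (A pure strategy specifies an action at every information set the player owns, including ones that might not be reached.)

Ben owns the root with actions {c, b} — two choices.
Ben owns the node after c-E with actions {H, T} — two choices.
Ben owns the node after c-N with actions {Hi, Mid} — two choices.
Ben owns the node after c-E-H with actions {p, t} — two choices.
A pure strategy fixes one action at each information set independently, so the count is the product 2 × 2 × 2 × 2 = 16.

16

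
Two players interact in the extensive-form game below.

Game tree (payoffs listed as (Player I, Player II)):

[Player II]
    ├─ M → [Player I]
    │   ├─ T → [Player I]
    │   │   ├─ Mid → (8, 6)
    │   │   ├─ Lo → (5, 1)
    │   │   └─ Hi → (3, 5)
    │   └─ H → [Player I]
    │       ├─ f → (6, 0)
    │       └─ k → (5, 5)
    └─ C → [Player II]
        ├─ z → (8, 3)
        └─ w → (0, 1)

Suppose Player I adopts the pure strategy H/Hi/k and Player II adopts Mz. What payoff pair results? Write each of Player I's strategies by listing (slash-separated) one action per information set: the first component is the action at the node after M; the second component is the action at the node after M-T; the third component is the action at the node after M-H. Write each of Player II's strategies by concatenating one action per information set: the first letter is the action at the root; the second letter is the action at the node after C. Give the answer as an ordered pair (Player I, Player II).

Trace the play path from the root:
  Player II plays M
  Player I plays H at [M]
  Player I plays k at [M-H]
→ terminal payoff (5, 5).
(Player I's choice at the node after M-T is never reached on this path, so it doesn't affect the outcome.)

(5, 5)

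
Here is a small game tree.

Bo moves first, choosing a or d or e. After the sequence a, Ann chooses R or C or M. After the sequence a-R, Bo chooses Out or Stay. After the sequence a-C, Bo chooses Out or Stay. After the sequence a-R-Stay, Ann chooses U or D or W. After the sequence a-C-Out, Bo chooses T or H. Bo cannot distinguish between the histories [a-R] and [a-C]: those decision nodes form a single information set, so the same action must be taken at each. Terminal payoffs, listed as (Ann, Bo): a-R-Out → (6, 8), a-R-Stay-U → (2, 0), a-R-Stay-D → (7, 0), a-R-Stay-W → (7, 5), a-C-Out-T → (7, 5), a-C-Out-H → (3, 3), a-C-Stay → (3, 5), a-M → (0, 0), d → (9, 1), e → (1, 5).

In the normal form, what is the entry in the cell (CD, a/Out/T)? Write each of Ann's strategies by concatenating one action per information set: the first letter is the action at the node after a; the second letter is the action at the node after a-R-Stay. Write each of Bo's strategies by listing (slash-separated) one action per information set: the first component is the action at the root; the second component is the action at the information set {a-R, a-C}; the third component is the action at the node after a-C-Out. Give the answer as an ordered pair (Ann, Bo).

Trace the play path from the root:
  Bo plays a
  Ann plays C at [a]
  Bo plays Out at [a-C]
  Bo plays T at [a-C-Out]
→ terminal payoff (7, 5).
(Ann's choice at the node after a-R-Stay is never reached on this path, so it doesn't affect the outcome.)

(7, 5)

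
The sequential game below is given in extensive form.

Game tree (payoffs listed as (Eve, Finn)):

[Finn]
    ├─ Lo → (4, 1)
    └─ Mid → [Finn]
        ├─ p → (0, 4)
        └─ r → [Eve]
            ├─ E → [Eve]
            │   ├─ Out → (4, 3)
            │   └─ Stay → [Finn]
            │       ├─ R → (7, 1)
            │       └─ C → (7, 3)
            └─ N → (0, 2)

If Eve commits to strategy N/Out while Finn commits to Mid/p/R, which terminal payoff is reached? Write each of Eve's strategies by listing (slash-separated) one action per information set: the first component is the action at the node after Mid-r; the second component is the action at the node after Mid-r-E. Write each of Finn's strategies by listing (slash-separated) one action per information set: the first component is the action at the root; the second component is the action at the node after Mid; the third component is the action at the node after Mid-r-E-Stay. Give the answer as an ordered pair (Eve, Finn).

(0, 4)

Trace the play path from the root:
  Finn plays Mid
  Finn plays p at [Mid]
→ terminal payoff (0, 4).
(Eve's choice at the node after Mid-r is never reached on this path, so it doesn't affect the outcome.)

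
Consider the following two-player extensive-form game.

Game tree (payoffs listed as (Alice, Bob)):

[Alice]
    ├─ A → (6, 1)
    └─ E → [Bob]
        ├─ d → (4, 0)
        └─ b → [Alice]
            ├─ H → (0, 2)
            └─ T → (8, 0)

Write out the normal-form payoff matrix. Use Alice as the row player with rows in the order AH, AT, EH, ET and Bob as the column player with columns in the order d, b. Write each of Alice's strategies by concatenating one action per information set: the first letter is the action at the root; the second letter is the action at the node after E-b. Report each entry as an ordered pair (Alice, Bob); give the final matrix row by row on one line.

            d        b
  AH    (6,1)    (6,1)
  AT    (6,1)    (6,1)
  EH    (4,0)    (0,2)
  ET    (4,0)    (8,0)

AH: (6,1) (6,1) | AT: (6,1) (6,1) | EH: (4,0) (0,2) | ET: (4,0) (8,0)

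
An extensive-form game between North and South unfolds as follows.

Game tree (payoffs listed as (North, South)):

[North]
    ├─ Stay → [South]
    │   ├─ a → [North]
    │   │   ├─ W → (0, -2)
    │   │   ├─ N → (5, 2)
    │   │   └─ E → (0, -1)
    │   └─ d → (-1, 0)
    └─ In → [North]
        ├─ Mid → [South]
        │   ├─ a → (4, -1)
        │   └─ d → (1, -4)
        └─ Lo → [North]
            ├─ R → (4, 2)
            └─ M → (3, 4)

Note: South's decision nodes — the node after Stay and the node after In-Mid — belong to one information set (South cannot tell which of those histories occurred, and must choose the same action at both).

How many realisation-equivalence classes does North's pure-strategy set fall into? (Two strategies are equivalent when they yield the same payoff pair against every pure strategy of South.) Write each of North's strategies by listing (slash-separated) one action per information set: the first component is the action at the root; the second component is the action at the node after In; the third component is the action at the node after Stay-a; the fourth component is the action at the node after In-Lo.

North has 24 pure strategies: Stay/Mid/W/R, Stay/Mid/W/M, Stay/Mid/N/R, Stay/Mid/N/M, Stay/Mid/E/R, Stay/Mid/E/M, Stay/Lo/W/R, Stay/Lo/W/M, Stay/Lo/N/R, Stay/Lo/N/M, Stay/Lo/E/R, Stay/Lo/E/M, In/Mid/W/R, In/Mid/W/M, In/Mid/N/R, In/Mid/N/M, In/Mid/E/R, In/Mid/E/M, In/Lo/W/R, In/Lo/W/M, In/Lo/N/R, In/Lo/N/M, In/Lo/E/R, In/Lo/E/M. Columns: a, d.
{Stay/Mid/W/R, Stay/Mid/W/M, Stay/Lo/W/R, Stay/Lo/W/M} → row (0,-2) (-1,0)
{Stay/Mid/N/R, Stay/Mid/N/M, Stay/Lo/N/R, Stay/Lo/N/M} → row (5,2) (-1,0)
{Stay/Mid/E/R, Stay/Mid/E/M, Stay/Lo/E/R, Stay/Lo/E/M} → row (0,-1) (-1,0)
{In/Mid/W/R, In/Mid/W/M, In/Mid/N/R, In/Mid/N/M, In/Mid/E/R, In/Mid/E/M} → row (4,-1) (1,-4)
{In/Lo/W/R, In/Lo/N/R, In/Lo/E/R} → row (4,2) (4,2)
{In/Lo/W/M, In/Lo/N/M, In/Lo/E/M} → row (3,4) (3,4)
That's 6 distinct rows out of 24 strategies.

6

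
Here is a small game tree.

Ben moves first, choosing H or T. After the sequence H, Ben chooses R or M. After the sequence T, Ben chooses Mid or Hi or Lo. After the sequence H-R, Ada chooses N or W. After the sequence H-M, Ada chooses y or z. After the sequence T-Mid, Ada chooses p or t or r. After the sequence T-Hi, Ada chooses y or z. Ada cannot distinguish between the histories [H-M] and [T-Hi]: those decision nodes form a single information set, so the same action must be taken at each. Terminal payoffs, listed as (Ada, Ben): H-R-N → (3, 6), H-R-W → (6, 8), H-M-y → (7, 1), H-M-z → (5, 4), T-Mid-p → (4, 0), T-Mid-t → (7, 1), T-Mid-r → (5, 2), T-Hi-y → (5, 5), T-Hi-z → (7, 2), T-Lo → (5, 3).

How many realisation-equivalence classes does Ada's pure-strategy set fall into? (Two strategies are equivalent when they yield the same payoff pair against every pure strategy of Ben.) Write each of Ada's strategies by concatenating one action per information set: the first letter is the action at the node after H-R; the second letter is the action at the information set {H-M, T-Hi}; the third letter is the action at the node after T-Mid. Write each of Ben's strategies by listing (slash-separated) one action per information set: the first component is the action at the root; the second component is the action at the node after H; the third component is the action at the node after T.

Ada has 12 pure strategies: Nyp, Nyt, Nyr, Nzp, Nzt, Nzr, Wyp, Wyt, Wyr, Wzp, Wzt, Wzr. Columns: H/R/Mid, H/R/Hi, H/R/Lo, H/M/Mid, H/M/Hi, H/M/Lo, T/R/Mid, T/R/Hi, T/R/Lo, T/M/Mid, T/M/Hi, T/M/Lo.
{Nyp} → row (3,6) (3,6) (3,6) (7,1) (7,1) (7,1) (4,0) (5,5) (5,3) (4,0) (5,5) (5,3)
{Nyt} → row (3,6) (3,6) (3,6) (7,1) (7,1) (7,1) (7,1) (5,5) (5,3) (7,1) (5,5) (5,3)
{Nyr} → row (3,6) (3,6) (3,6) (7,1) (7,1) (7,1) (5,2) (5,5) (5,3) (5,2) (5,5) (5,3)
{Nzp} → row (3,6) (3,6) (3,6) (5,4) (5,4) (5,4) (4,0) (7,2) (5,3) (4,0) (7,2) (5,3)
{Nzt} → row (3,6) (3,6) (3,6) (5,4) (5,4) (5,4) (7,1) (7,2) (5,3) (7,1) (7,2) (5,3)
{Nzr} → row (3,6) (3,6) (3,6) (5,4) (5,4) (5,4) (5,2) (7,2) (5,3) (5,2) (7,2) (5,3)
{Wyp} → row (6,8) (6,8) (6,8) (7,1) (7,1) (7,1) (4,0) (5,5) (5,3) (4,0) (5,5) (5,3)
{Wyt} → row (6,8) (6,8) (6,8) (7,1) (7,1) (7,1) (7,1) (5,5) (5,3) (7,1) (5,5) (5,3)
{Wyr} → row (6,8) (6,8) (6,8) (7,1) (7,1) (7,1) (5,2) (5,5) (5,3) (5,2) (5,5) (5,3)
{Wzp} → row (6,8) (6,8) (6,8) (5,4) (5,4) (5,4) (4,0) (7,2) (5,3) (4,0) (7,2) (5,3)
{Wzt} → row (6,8) (6,8) (6,8) (5,4) (5,4) (5,4) (7,1) (7,2) (5,3) (7,1) (7,2) (5,3)
{Wzr} → row (6,8) (6,8) (6,8) (5,4) (5,4) (5,4) (5,2) (7,2) (5,3) (5,2) (7,2) (5,3)
That's 12 distinct rows out of 12 strategies.

12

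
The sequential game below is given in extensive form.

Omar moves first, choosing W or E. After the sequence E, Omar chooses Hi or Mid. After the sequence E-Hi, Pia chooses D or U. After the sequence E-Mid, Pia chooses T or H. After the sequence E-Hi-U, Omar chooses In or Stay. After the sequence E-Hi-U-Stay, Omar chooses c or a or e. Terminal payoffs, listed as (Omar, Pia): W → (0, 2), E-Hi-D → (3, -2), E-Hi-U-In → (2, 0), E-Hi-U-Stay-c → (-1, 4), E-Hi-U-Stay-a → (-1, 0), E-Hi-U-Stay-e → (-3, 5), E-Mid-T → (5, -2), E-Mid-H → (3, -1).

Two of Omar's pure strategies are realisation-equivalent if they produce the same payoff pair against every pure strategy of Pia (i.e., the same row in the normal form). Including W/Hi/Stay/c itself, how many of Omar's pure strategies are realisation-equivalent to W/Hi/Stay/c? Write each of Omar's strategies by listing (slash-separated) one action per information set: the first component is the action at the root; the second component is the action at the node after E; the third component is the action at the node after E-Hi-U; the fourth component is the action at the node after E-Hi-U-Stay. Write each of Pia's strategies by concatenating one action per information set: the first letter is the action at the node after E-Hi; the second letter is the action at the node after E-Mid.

12

Row for W/Hi/Stay/c (columns DT, DH, UT, UH): (0,2) (0,2) (0,2) (0,2).
Under W/Hi/Stay/c, Omar's choice at the node after E and at the node after E-Hi-U and at the node after E-Hi-U-Stay can never be reached regardless of what Pia does, so varying those choices leaves every outcome unchanged.
Holding the reachable choices fixed and varying the unreachable ones freely already gives 2 × 2 × 3 = 12 equivalent strategies.
No other strategy reproduces this row, so those 12 are the full class: W/Hi/In/c, W/Hi/In/a, W/Hi/In/e, W/Hi/Stay/c, W/Hi/Stay/a, W/Hi/Stay/e, W/Mid/In/c, W/Mid/In/a, W/Mid/In/e, W/Mid/Stay/c, W/Mid/Stay/a, W/Mid/Stay/e.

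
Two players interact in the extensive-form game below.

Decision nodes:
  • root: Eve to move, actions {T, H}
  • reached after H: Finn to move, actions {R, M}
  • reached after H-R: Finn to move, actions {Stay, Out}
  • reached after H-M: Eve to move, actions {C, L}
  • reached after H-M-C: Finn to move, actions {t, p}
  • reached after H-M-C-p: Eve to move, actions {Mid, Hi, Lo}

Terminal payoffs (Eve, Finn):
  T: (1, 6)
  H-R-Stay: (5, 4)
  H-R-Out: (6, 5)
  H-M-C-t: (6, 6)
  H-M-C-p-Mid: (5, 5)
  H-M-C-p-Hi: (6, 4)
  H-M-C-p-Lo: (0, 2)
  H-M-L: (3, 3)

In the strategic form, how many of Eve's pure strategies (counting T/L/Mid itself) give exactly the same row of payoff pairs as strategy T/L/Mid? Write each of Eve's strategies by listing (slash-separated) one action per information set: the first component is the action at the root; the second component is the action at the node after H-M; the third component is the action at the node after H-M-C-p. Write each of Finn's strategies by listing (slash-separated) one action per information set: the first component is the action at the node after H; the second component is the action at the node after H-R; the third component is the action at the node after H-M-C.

Row for T/L/Mid (columns R/Stay/t, R/Stay/p, R/Out/t, R/Out/p, M/Stay/t, M/Stay/p, M/Out/t, M/Out/p): (1,6) (1,6) (1,6) (1,6) (1,6) (1,6) (1,6) (1,6).
Under T/L/Mid, Eve's choice at the node after H-M and at the node after H-M-C-p can never be reached regardless of what Finn does, so varying those choices leaves every outcome unchanged.
Holding the reachable choices fixed and varying the unreachable ones freely already gives 2 × 3 = 6 equivalent strategies.
No other strategy reproduces this row, so those 6 are the full class: T/C/Mid, T/C/Hi, T/C/Lo, T/L/Mid, T/L/Hi, T/L/Lo.

6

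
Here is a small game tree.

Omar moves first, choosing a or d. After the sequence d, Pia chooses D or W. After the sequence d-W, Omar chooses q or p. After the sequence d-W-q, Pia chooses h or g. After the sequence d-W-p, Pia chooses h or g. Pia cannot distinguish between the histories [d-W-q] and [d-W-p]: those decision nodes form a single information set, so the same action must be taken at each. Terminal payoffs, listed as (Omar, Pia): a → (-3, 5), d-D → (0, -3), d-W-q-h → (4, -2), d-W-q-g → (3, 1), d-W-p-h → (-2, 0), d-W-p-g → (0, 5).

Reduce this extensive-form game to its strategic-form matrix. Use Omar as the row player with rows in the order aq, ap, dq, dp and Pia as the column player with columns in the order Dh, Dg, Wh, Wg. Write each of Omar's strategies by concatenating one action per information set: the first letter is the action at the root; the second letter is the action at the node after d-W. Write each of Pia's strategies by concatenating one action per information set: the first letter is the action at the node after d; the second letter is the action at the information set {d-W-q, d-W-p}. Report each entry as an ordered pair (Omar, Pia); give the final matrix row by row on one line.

Row aq: Dh→(-3,5), Dg→(-3,5), Wh→(-3,5), Wg→(-3,5)
Row ap: Dh→(-3,5), Dg→(-3,5), Wh→(-3,5), Wg→(-3,5)
Row dq: Dh→(0,-3), Dg→(0,-3), Wh→(4,-2), Wg→(3,1)
Row dp: Dh→(0,-3), Dg→(0,-3), Wh→(-2,0), Wg→(0,5)

aq: (-3,5) (-3,5) (-3,5) (-3,5) | ap: (-3,5) (-3,5) (-3,5) (-3,5) | dq: (0,-3) (0,-3) (4,-2) (3,1) | dp: (0,-3) (0,-3) (-2,0) (0,5)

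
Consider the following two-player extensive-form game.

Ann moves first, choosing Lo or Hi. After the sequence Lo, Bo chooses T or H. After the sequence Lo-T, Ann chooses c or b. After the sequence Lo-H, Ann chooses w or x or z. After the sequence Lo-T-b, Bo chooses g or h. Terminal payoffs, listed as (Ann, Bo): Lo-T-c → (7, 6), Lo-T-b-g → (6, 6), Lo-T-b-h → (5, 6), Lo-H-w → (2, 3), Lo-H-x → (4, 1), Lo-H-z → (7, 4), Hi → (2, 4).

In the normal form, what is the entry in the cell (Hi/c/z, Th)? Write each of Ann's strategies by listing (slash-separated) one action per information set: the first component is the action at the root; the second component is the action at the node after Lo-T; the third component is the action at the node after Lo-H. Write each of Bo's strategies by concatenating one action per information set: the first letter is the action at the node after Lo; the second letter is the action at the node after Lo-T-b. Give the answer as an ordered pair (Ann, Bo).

Trace the play path from the root:
  Ann plays Hi
→ terminal payoff (2, 4).
(Ann's choice at the node after Lo-T is never reached on this path, so it doesn't affect the outcome.)

(2, 4)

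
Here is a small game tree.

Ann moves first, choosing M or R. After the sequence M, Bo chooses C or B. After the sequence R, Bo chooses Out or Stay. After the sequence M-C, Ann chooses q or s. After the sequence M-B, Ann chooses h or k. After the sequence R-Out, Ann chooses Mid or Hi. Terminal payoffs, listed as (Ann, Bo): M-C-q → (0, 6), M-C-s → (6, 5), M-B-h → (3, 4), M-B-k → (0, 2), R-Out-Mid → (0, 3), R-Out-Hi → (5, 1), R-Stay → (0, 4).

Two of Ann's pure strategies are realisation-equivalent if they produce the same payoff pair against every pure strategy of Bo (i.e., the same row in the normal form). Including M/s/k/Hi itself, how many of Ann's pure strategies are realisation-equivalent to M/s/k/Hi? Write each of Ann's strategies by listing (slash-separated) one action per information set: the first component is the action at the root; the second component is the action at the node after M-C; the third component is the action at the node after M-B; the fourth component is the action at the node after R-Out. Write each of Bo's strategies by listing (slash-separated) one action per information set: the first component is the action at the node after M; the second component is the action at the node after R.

2

Row for M/s/k/Hi (columns C/Out, C/Stay, B/Out, B/Stay): (6,5) (6,5) (0,2) (0,2).
Under M/s/k/Hi, Ann's choice at the node after R-Out can never be reached regardless of what Bo does, so varying those choices leaves every outcome unchanged.
Holding the reachable choices fixed and varying the unreachable one freely already gives 2 equivalent strategies.
No other strategy reproduces this row, so those 2 are the full class: M/s/k/Mid, M/s/k/Hi.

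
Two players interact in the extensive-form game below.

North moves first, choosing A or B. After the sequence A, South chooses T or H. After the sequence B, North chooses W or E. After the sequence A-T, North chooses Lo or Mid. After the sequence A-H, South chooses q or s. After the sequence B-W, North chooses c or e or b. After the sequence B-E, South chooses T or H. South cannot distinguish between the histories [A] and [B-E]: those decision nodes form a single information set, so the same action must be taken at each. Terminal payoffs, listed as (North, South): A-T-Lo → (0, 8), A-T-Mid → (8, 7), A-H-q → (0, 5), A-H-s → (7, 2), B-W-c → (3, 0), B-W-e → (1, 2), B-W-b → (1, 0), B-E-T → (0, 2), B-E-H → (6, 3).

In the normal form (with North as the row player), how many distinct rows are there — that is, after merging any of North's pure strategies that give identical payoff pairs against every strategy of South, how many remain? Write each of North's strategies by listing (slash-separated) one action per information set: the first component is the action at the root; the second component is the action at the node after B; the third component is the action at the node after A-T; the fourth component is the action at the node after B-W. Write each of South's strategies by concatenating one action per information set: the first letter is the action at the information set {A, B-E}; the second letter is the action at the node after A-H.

North has 24 pure strategies: A/W/Lo/c, A/W/Lo/e, A/W/Lo/b, A/W/Mid/c, A/W/Mid/e, A/W/Mid/b, A/E/Lo/c, A/E/Lo/e, A/E/Lo/b, A/E/Mid/c, A/E/Mid/e, A/E/Mid/b, B/W/Lo/c, B/W/Lo/e, B/W/Lo/b, B/W/Mid/c, B/W/Mid/e, B/W/Mid/b, B/E/Lo/c, B/E/Lo/e, B/E/Lo/b, B/E/Mid/c, B/E/Mid/e, B/E/Mid/b. Columns: Tq, Ts, Hq, Hs.
{A/W/Lo/c, A/W/Lo/e, A/W/Lo/b, A/E/Lo/c, A/E/Lo/e, A/E/Lo/b} → row (0,8) (0,8) (0,5) (7,2)
{A/W/Mid/c, A/W/Mid/e, A/W/Mid/b, A/E/Mid/c, A/E/Mid/e, A/E/Mid/b} → row (8,7) (8,7) (0,5) (7,2)
{B/W/Lo/c, B/W/Mid/c} → row (3,0) (3,0) (3,0) (3,0)
{B/W/Lo/e, B/W/Mid/e} → row (1,2) (1,2) (1,2) (1,2)
{B/W/Lo/b, B/W/Mid/b} → row (1,0) (1,0) (1,0) (1,0)
{B/E/Lo/c, B/E/Lo/e, B/E/Lo/b, B/E/Mid/c, B/E/Mid/e, B/E/Mid/b} → row (0,2) (0,2) (6,3) (6,3)
That's 6 distinct rows out of 24 strategies.

6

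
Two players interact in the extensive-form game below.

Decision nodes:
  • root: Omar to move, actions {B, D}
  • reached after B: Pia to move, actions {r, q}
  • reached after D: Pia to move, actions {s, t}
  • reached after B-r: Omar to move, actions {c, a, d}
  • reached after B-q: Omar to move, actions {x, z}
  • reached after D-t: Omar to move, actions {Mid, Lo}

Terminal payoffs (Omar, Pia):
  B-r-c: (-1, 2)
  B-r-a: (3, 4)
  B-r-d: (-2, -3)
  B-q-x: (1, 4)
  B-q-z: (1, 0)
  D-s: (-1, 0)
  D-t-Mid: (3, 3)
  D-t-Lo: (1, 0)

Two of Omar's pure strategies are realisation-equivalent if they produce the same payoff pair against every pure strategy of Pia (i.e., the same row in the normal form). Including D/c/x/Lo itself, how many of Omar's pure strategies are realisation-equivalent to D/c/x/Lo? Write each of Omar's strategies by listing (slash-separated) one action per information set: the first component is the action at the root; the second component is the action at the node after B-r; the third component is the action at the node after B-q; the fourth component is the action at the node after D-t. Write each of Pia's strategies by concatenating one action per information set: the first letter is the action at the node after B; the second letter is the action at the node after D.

6

Row for D/c/x/Lo (columns rs, rt, qs, qt): (-1,0) (1,0) (-1,0) (1,0).
Under D/c/x/Lo, Omar's choice at the node after B-r and at the node after B-q can never be reached regardless of what Pia does, so varying those choices leaves every outcome unchanged.
Holding the reachable choices fixed and varying the unreachable ones freely already gives 3 × 2 = 6 equivalent strategies.
No other strategy reproduces this row, so those 6 are the full class: D/c/x/Lo, D/c/z/Lo, D/a/x/Lo, D/a/z/Lo, D/d/x/Lo, D/d/z/Lo.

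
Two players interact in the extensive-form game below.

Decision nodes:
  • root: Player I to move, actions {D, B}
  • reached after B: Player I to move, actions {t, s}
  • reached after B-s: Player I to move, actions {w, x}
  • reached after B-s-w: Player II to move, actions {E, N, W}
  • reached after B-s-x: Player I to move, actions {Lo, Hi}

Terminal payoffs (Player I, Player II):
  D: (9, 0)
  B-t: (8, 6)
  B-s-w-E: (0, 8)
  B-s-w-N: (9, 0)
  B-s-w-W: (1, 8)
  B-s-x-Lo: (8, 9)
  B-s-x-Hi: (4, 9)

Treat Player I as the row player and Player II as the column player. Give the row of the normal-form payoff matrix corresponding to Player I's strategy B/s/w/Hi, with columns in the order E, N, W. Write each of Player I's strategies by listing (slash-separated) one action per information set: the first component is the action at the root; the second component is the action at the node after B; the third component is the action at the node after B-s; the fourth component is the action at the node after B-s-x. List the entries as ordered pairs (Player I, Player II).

vs E: Player I plays B → Player I plays s at [B] → Player I plays w at [B-s] → Player II plays E at [B-s-w] → (0, 8)
vs N: Player I plays B → Player I plays s at [B] → Player I plays w at [B-s] → Player II plays N at [B-s-w] → (9, 0)
vs W: Player I plays B → Player I plays s at [B] → Player I plays w at [B-s] → Player II plays W at [B-s-w] → (1, 8)

(0,8) (9,0) (1,8)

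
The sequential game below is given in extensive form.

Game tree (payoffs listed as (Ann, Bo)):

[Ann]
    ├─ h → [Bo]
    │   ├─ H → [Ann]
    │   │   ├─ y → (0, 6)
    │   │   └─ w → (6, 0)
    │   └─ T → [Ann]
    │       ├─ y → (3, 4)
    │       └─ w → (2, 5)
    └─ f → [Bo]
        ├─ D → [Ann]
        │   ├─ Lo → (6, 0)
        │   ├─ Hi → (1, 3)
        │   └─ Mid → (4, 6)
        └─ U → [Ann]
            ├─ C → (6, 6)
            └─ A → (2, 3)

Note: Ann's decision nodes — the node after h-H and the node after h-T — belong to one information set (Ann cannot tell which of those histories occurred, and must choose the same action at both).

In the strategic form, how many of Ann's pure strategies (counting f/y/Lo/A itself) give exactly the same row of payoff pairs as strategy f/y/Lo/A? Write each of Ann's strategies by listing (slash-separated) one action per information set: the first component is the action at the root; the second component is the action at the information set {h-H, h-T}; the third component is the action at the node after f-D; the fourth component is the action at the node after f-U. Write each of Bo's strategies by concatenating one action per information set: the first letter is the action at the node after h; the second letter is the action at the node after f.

2

Row for f/y/Lo/A (columns HD, HU, TD, TU): (6,0) (2,3) (6,0) (2,3).
Under f/y/Lo/A, Ann's choice at the information set {h-H, h-T} can never be reached regardless of what Bo does, so varying those choices leaves every outcome unchanged.
Holding the reachable choices fixed and varying the unreachable one freely already gives 2 equivalent strategies.
No other strategy reproduces this row, so those 2 are the full class: f/y/Lo/A, f/w/Lo/A.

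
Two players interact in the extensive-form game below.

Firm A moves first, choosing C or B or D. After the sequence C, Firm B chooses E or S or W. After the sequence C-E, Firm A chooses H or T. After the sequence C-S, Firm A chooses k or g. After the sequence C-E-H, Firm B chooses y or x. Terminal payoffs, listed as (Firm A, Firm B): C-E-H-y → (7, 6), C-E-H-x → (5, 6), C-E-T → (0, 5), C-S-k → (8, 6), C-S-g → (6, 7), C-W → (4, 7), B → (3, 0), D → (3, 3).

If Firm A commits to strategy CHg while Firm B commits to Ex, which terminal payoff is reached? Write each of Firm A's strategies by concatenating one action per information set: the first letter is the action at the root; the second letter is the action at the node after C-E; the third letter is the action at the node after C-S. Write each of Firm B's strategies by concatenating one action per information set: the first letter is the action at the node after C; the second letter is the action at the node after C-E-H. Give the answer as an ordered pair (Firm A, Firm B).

Trace the play path from the root:
  Firm A plays C
  Firm B plays E at [C]
  Firm A plays H at [C-E]
  Firm B plays x at [C-E-H]
→ terminal payoff (5, 6).
(Firm A's choice at the node after C-S is never reached on this path, so it doesn't affect the outcome.)

(5, 6)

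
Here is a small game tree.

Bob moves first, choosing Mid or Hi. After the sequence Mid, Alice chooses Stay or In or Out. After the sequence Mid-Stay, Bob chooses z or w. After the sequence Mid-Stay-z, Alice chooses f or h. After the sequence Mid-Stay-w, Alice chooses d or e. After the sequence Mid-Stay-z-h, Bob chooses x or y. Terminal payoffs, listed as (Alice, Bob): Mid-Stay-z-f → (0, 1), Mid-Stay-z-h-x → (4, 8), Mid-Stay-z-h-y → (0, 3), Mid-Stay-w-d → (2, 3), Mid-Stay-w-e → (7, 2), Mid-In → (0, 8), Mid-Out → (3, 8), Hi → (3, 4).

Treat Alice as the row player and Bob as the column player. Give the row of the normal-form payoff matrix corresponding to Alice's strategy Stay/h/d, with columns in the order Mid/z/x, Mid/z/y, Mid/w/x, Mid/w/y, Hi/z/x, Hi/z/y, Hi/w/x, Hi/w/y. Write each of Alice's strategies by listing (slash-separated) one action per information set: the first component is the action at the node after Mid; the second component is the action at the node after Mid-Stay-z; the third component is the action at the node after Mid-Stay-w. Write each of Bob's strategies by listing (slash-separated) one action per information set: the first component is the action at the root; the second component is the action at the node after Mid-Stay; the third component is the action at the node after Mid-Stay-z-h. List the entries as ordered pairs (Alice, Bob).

vs Mid/z/x: Bob plays Mid → Alice plays Stay at [Mid] → Bob plays z at [Mid-Stay] → Alice plays h at [Mid-Stay-z] → Bob plays x at [Mid-Stay-z-h] → (4, 8)
vs Mid/z/y: Bob plays Mid → Alice plays Stay at [Mid] → Bob plays z at [Mid-Stay] → Alice plays h at [Mid-Stay-z] → Bob plays y at [Mid-Stay-z-h] → (0, 3)
vs Mid/w/x: Bob plays Mid → Alice plays Stay at [Mid] → Bob plays w at [Mid-Stay] → Alice plays d at [Mid-Stay-w] → (2, 3)
vs Mid/w/y: Bob plays Mid → Alice plays Stay at [Mid] → Bob plays w at [Mid-Stay] → Alice plays d at [Mid-Stay-w] → (2, 3)
vs Hi/z/x: Bob plays Hi → (3, 4)
vs Hi/z/y: Bob plays Hi → (3, 4)
vs Hi/w/x: Bob plays Hi → (3, 4)
vs Hi/w/y: Bob plays Hi → (3, 4)

(4,8) (0,3) (2,3) (2,3) (3,4) (3,4) (3,4) (3,4)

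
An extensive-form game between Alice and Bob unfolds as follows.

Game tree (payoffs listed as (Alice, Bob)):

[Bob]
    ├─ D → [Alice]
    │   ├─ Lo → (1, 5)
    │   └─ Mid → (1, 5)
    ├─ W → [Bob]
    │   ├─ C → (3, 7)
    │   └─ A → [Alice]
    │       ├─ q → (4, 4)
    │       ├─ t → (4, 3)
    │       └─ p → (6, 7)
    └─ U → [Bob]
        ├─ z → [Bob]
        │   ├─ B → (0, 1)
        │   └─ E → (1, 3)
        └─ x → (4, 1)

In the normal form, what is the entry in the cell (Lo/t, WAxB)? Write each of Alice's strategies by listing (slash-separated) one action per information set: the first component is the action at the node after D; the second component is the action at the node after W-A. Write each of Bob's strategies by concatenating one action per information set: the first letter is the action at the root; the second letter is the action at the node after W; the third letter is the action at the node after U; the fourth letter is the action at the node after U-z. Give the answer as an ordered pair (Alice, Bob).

(4, 3)

Trace the play path from the root:
  Bob plays W
  Bob plays A at [W]
  Alice plays t at [W-A]
→ terminal payoff (4, 3).
(Alice's choice at the node after D is never reached on this path, so it doesn't affect the outcome.)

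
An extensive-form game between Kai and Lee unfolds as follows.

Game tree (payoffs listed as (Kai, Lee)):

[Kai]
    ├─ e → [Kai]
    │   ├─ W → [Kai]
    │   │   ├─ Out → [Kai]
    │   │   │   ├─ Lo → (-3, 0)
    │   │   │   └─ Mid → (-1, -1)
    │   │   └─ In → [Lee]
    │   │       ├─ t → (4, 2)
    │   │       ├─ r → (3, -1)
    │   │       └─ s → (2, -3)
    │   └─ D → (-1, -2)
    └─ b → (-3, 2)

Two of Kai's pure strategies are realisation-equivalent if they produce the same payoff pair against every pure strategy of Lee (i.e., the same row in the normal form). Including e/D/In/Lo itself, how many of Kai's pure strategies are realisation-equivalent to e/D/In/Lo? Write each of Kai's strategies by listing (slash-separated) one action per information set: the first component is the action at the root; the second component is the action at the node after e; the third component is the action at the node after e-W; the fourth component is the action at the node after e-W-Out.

Row for e/D/In/Lo (columns t, r, s): (-1,-2) (-1,-2) (-1,-2).
Under e/D/In/Lo, Kai's choice at the node after e-W and at the node after e-W-Out can never be reached regardless of what Lee does, so varying those choices leaves every outcome unchanged.
Holding the reachable choices fixed and varying the unreachable ones freely already gives 2 × 2 = 4 equivalent strategies.
No other strategy reproduces this row, so those 4 are the full class: e/D/Out/Lo, e/D/Out/Mid, e/D/In/Lo, e/D/In/Mid.

4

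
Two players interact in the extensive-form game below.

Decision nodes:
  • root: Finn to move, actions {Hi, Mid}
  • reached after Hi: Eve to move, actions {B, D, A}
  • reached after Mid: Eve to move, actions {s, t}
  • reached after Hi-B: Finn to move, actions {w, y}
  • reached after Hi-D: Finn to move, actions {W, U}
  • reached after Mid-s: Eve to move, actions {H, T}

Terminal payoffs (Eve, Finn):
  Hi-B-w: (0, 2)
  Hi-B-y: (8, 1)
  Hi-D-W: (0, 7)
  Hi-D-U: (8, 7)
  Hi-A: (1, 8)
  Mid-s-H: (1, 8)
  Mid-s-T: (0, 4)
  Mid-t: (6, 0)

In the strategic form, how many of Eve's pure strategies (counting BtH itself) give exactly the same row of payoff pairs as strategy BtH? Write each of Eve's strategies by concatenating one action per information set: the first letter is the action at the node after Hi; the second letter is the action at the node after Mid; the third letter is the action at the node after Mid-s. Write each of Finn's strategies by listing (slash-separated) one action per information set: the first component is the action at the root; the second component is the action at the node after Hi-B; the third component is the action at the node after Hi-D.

2

Row for BtH (columns Hi/w/W, Hi/w/U, Hi/y/W, Hi/y/U, Mid/w/W, Mid/w/U, Mid/y/W, Mid/y/U): (0,2) (0,2) (8,1) (8,1) (6,0) (6,0) (6,0) (6,0).
Under BtH, Eve's choice at the node after Mid-s can never be reached regardless of what Finn does, so varying those choices leaves every outcome unchanged.
Holding the reachable choices fixed and varying the unreachable one freely already gives 2 equivalent strategies.
No other strategy reproduces this row, so those 2 are the full class: BtH, BtT.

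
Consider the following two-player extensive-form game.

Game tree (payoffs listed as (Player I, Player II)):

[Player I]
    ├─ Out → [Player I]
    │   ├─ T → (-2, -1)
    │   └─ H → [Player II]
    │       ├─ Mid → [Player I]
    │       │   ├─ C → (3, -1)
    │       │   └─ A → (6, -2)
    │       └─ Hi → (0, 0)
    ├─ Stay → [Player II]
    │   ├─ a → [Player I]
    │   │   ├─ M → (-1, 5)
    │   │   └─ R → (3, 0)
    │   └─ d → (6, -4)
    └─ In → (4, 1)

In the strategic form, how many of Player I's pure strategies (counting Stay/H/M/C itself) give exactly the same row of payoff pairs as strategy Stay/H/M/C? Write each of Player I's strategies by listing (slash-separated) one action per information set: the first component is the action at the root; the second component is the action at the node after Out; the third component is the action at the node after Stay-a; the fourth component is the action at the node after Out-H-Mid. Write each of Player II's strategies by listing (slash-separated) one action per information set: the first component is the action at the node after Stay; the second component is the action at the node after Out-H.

4

Row for Stay/H/M/C (columns a/Mid, a/Hi, d/Mid, d/Hi): (-1,5) (-1,5) (6,-4) (6,-4).
Under Stay/H/M/C, Player I's choice at the node after Out and at the node after Out-H-Mid can never be reached regardless of what Player II does, so varying those choices leaves every outcome unchanged.
Holding the reachable choices fixed and varying the unreachable ones freely already gives 2 × 2 = 4 equivalent strategies.
No other strategy reproduces this row, so those 4 are the full class: Stay/T/M/C, Stay/T/M/A, Stay/H/M/C, Stay/H/M/A.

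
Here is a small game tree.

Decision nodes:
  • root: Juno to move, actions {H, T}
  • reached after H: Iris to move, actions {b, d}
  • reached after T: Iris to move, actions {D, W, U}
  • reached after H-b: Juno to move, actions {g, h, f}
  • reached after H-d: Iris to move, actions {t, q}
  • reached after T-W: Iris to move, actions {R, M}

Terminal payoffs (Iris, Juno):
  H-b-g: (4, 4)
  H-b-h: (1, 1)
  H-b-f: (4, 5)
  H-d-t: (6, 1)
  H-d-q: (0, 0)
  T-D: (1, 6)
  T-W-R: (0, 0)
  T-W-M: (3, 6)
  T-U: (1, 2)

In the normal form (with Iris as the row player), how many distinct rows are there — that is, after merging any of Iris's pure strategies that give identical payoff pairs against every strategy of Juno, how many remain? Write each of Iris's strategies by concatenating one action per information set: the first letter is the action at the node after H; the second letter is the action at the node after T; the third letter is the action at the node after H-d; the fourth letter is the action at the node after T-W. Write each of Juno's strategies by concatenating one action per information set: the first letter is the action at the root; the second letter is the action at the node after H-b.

Iris has 24 pure strategies: bDtR, bDtM, bDqR, bDqM, bWtR, bWtM, bWqR, bWqM, bUtR, bUtM, bUqR, bUqM, dDtR, dDtM, dDqR, dDqM, dWtR, dWtM, dWqR, dWqM, dUtR, dUtM, dUqR, dUqM. Columns: Hg, Hh, Hf, Tg, Th, Tf.
{bDtR, bDtM, bDqR, bDqM} → row (4,4) (1,1) (4,5) (1,6) (1,6) (1,6)
{bWtR, bWqR} → row (4,4) (1,1) (4,5) (0,0) (0,0) (0,0)
{bWtM, bWqM} → row (4,4) (1,1) (4,5) (3,6) (3,6) (3,6)
{bUtR, bUtM, bUqR, bUqM} → row (4,4) (1,1) (4,5) (1,2) (1,2) (1,2)
{dDtR, dDtM} → row (6,1) (6,1) (6,1) (1,6) (1,6) (1,6)
{dDqR, dDqM} → row (0,0) (0,0) (0,0) (1,6) (1,6) (1,6)
{dWtR} → row (6,1) (6,1) (6,1) (0,0) (0,0) (0,0)
{dWtM} → row (6,1) (6,1) (6,1) (3,6) (3,6) (3,6)
{dWqR} → row (0,0) (0,0) (0,0) (0,0) (0,0) (0,0)
{dWqM} → row (0,0) (0,0) (0,0) (3,6) (3,6) (3,6)
{dUtR, dUtM} → row (6,1) (6,1) (6,1) (1,2) (1,2) (1,2)
{dUqR, dUqM} → row (0,0) (0,0) (0,0) (1,2) (1,2) (1,2)
That's 12 distinct rows out of 24 strategies.

12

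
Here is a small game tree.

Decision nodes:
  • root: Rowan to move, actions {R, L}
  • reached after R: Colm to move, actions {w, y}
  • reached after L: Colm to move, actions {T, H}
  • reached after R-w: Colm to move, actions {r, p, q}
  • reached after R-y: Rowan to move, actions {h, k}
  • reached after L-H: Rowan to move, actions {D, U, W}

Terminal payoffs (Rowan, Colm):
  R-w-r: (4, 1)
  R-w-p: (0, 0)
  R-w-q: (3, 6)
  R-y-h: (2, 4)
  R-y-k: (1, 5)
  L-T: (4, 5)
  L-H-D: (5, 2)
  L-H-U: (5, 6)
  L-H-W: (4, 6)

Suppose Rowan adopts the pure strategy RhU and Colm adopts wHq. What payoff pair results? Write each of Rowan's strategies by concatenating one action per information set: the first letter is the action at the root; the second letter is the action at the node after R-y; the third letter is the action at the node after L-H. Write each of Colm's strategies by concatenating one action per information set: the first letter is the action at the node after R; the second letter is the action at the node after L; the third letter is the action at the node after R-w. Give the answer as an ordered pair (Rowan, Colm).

Trace the play path from the root:
  Rowan plays R
  Colm plays w at [R]
  Colm plays q at [R-w]
→ terminal payoff (3, 6).
(Rowan's choice at the node after R-y is never reached on this path, so it doesn't affect the outcome.)

(3, 6)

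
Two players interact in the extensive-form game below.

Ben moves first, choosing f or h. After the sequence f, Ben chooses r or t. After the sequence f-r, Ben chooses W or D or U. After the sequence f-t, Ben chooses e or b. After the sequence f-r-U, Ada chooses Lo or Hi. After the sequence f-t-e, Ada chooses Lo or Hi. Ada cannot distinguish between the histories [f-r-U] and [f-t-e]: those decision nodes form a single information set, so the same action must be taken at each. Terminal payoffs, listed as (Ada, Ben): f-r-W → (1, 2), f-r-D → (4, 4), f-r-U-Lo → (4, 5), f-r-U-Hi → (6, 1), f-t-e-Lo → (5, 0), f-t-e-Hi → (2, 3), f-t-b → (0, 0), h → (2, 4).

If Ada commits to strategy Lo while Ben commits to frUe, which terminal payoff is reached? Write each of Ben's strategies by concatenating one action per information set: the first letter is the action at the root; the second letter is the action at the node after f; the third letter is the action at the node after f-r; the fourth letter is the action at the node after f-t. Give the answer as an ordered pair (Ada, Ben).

Trace the play path from the root:
  Ben plays f
  Ben plays r at [f]
  Ben plays U at [f-r]
  Ada plays Lo at [f-r-U]
→ terminal payoff (4, 5).
(Ben's choice at the node after f-t is never reached on this path, so it doesn't affect the outcome.)

(4, 5)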